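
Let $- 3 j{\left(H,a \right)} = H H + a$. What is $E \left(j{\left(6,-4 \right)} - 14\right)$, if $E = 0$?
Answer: $0$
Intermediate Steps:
$j{\left(H,a \right)} = - \frac{a}{3} - \frac{H^{2}}{3}$ ($j{\left(H,a \right)} = - \frac{H H + a}{3} = - \frac{H^{2} + a}{3} = - \frac{a + H^{2}}{3} = - \frac{a}{3} - \frac{H^{2}}{3}$)
$E \left(j{\left(6,-4 \right)} - 14\right) = 0 \left(\left(\left(- \frac{1}{3}\right) \left(-4\right) - \frac{6^{2}}{3}\right) - 14\right) = 0 \left(\left(\frac{4}{3} - 12\right) - 14\right) = 0 \left(- \frac{32}{3} - 14\right) = 0 \left(- \frac{74}{3}\right) = 0$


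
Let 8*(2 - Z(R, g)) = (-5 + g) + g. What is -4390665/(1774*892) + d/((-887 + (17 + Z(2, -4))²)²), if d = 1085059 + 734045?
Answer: 7958477651386887/1381108056968392 ≈ 5.7624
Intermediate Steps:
Z(R, g) = 21/8 - g/4 (Z(R, g) = 2 - ((-5 + g) + g)/8 = 2 - (-5 + 2*g)/8 = 2 + (5/8 - g/4) = 21/8 - g/4)
d = 1819104
-4390665/(1774*892) + d/((-887 + (17 + Z(2, -4))²)²) = -4390665/(1774*892) + 1819104/((-887 + (17 + (21/8 - ¼*(-4)))²)²) = -4390665/1582408 + 1819104/((-887 + (17 + (21/8 + 1))²)²) = -4390665*1/1582408 + 1819104/((-887 + (17 + 29/8)²)²) = -4390665/1582408 + 1819104/((-887 + (165/8)²)²) = -4390665/1582408 + 1819104/((-887 + 27225/64)²) = -4390665/1582408 + 1819104/((-29543/64)²) = -4390665/1582408 + 1819104/(872788849/4096) = -4390665/1582408 + 1819104*(4096/872788849) = -4390665/1582408 + 7451049984/872788849 = 7958477651386887/1381108056968392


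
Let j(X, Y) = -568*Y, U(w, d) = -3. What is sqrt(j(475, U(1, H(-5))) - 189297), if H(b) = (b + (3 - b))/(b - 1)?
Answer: I*sqrt(187593) ≈ 433.12*I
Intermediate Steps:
H(b) = 3/(-1 + b)
sqrt(j(475, U(1, H(-5))) - 189297) = sqrt(-568*(-3) - 189297) = sqrt(1704 - 189297) = sqrt(-187593) = I*sqrt(187593)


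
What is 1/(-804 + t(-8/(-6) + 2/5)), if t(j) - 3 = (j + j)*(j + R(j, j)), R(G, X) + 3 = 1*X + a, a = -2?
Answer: -225/181421 ≈ -0.0012402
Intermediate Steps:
R(G, X) = -5 + X (R(G, X) = -3 + (1*X - 2) = -3 + (X - 2) = -3 + (-2 + X) = -5 + X)
t(j) = 3 + 2*j*(-5 + 2*j) (t(j) = 3 + (j + j)*(j + (-5 + j)) = 3 + (2*j)*(-5 + 2*j) = 3 + 2*j*(-5 + 2*j))
1/(-804 + t(-8/(-6) + 2/5)) = 1/(-804 + (3 - 10*(-8/(-6) + 2/5) + 4*(-8/(-6) + 2/5)²)) = 1/(-804 + (3 - 10*(-8*(-⅙) + 2*(⅕)) + 4*(-8*(-⅙) + 2*(⅕))²)) = 1/(-804 + (3 - 10*(4/3 + ⅖) + 4*(4/3 + ⅖)²)) = 1/(-804 + (3 - 10*26/15 + 4*(26/15)²)) = 1/(-804 + (3 - 52/3 + 4*(676/225))) = 1/(-804 + (3 - 52/3 + 2704/225)) = 1/(-804 - 521/225) = 1/(-181421/225) = -225/181421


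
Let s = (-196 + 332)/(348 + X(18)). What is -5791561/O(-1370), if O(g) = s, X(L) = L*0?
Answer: -503865807/34 ≈ -1.4820e+7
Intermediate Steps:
X(L) = 0
s = 34/87 (s = (-196 + 332)/(348 + 0) = 136/348 = 136*(1/348) = 34/87 ≈ 0.39080)
O(g) = 34/87
-5791561/O(-1370) = -5791561/34/87 = -5791561*87/34 = -503865807/34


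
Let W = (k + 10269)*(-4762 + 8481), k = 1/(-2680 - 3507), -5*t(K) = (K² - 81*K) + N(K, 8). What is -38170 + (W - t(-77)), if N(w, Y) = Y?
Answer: 1180314877278/30935 ≈ 3.8155e+7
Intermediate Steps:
t(K) = -8/5 - K²/5 + 81*K/5 (t(K) = -((K² - 81*K) + 8)/5 = -(8 + K² - 81*K)/5 = -8/5 - K²/5 + 81*K/5)
k = -1/6187 (k = 1/(-6187) = -1/6187 ≈ -0.00016163)
W = 236284069138/6187 (W = (-1/6187 + 10269)*(-4762 + 8481) = (63534302/6187)*3719 = 236284069138/6187 ≈ 3.8190e+7)
-38170 + (W - t(-77)) = -38170 + (236284069138/6187 - (-8/5 - ⅕*(-77)² + (81/5)*(-77))) = -38170 + (236284069138/6187 - (-8/5 - ⅕*5929 - 6237/5)) = -38170 + (236284069138/6187 - (-8/5 - 5929/5 - 6237/5)) = -38170 + (236284069138/6187 - 1*(-12174/5)) = -38170 + (236284069138/6187 + 12174/5) = -38170 + 1181495666228/30935 = 1180314877278/30935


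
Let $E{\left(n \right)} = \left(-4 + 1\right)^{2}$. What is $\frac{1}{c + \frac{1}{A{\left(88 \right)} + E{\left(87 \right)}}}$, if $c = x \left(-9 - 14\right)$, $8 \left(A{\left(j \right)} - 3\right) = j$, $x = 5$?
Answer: $- \frac{23}{2644} \approx -0.0086989$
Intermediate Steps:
$A{\left(j \right)} = 3 + \frac{j}{8}$
$c = -115$ ($c = 5 \left(-9 - 14\right) = 5 \left(-23\right) = -115$)
$E{\left(n \right)} = 9$ ($E{\left(n \right)} = \left(-3\right)^{2} = 9$)
$\frac{1}{c + \frac{1}{A{\left(88 \right)} + E{\left(87 \right)}}} = \frac{1}{-115 + \frac{1}{\left(3 + \frac{1}{8} \cdot 88\right) + 9}} = \frac{1}{-115 + \frac{1}{\left(3 + 11\right) + 9}} = \frac{1}{-115 + \frac{1}{14 + 9}} = \frac{1}{-115 + \frac{1}{23}} = \frac{1}{- \frac{2644}{23}} = - \frac{23}{2644}$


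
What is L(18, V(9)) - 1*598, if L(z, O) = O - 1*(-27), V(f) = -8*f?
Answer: -643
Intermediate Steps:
L(z, O) = 27 + O (L(z, O) = O + 27 = 27 + O)
L(18, V(9)) - 1*598 = (27 - 8*9) - 1*598 = (27 - 72) - 598 = -45 - 598 = -643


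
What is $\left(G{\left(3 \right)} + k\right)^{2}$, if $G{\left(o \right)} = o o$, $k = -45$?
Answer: $1296$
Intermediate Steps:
$G{\left(o \right)} = o^{2}$
$\left(G{\left(3 \right)} + k\right)^{2} = \left(3^{2} - 45\right)^{2} = \left(9 - 45\right)^{2} = \left(-36\right)^{2} = 1296$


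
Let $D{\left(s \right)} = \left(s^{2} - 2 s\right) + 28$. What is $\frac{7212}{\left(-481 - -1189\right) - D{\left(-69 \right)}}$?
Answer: $- \frac{7212}{4219} \approx -1.7094$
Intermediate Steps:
$D{\left(s \right)} = 28 + s^{2} - 2 s$
$\frac{7212}{\left(-481 - -1189\right) - D{\left(-69 \right)}} = \frac{7212}{\left(-481 - -1189\right) - \left(28 + \left(-69\right)^{2} - -138\right)} = \frac{7212}{\left(-481 + 1189\right) - \left(28 + 4761 + 138\right)} = \frac{7212}{708 - 4927} = \frac{7212}{-4219} = 7212 \left(- \frac{1}{4219}\right) = - \frac{7212}{4219}$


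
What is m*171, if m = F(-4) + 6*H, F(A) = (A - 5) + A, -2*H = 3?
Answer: -3762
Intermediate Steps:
H = -3/2 (H = -1/2*3 = -3/2 ≈ -1.5000)
F(A) = -5 + 2*A (F(A) = (-5 + A) + A = -5 + 2*A)
m = -22 (m = (-5 + 2*(-4)) + 6*(-3/2) = (-5 - 8) - 9 = -13 - 9 = -22)
m*171 = -22*171 = -3762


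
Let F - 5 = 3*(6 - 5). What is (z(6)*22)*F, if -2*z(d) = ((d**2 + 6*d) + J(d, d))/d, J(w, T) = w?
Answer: -1144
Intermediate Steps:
F = 8 (F = 5 + 3*(6 - 5) = 5 + 3*1 = 5 + 3 = 8)
z(d) = -(d**2 + 7*d)/(2*d) (z(d) = -((d**2 + 6*d) + d)/(2*d) = -(d**2 + 7*d)/(2*d))
(z(6)*22)*F = ((-7/2 - 1/2*6)*22)*8 = ((-7/2 - 3)*22)*8 = -13/2*22*8 = -143*8 = -1144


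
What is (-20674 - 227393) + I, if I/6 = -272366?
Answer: -1882263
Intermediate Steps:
I = -1634196 (I = 6*(-272366) = -1634196)
(-20674 - 227393) + I = (-20674 - 227393) - 1634196 = -248067 - 1634196 = -1882263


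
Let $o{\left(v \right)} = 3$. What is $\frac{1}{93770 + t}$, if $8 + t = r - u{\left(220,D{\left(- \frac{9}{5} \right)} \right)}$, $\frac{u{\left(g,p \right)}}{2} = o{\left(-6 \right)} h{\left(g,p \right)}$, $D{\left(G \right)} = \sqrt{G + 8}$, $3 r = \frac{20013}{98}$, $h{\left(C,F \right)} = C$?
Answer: $\frac{14}{1295141} \approx 1.081 \cdot 10^{-5}$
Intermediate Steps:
$r = \frac{953}{14}$ ($r = \frac{20013 \cdot \frac{1}{98}}{3} = \frac{1}{3} \cdot \frac{2859}{14} = \frac{953}{14} \approx 68.071$)
$D{\left(G \right)} = \sqrt{8 + G}$
$u{\left(g,p \right)} = 6 g$ ($u{\left(g,p \right)} = 2 \cdot 3 g = 6 g$)
$t = - \frac{17639}{14}$ ($t = -8 + \left(\frac{953}{14} - 6 \cdot 220\right) = -8 + \left(\frac{953}{14} - 1320\right) = -8 - \frac{17527}{14} = - \frac{17639}{14} \approx -1259.9$)
$\frac{1}{93770 + t} = \frac{1}{93770 - \frac{17639}{14}} = \frac{1}{\frac{1295141}{14}} = \frac{14}{1295141}$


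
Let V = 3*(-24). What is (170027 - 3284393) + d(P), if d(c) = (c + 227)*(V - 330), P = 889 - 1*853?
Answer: -3220092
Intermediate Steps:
P = 36 (P = 889 - 853 = 36)
V = -72
d(c) = -91254 - 402*c (d(c) = (c + 227)*(-72 - 330) = (227 + c)*(-402) = -91254 - 402*c)
(170027 - 3284393) + d(P) = (170027 - 3284393) + (-91254 - 402*36) = -3114366 + (-91254 - 14472) = -3114366 - 105726 = -3220092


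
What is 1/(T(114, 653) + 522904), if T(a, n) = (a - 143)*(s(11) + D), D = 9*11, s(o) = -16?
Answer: 1/520497 ≈ 1.9212e-6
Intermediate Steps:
D = 99
T(a, n) = -11869 + 83*a (T(a, n) = (a - 143)*(-16 + 99) = (-143 + a)*83 = -11869 + 83*a)
1/(T(114, 653) + 522904) = 1/((-11869 + 83*114) + 522904) = 1/((-11869 + 9462) + 522904) = 1/(-2407 + 522904) = 1/520497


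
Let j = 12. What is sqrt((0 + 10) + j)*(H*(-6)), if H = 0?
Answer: 0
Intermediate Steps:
sqrt((0 + 10) + j)*(H*(-6)) = sqrt((0 + 10) + 12)*(0*(-6)) = sqrt(10 + 12)*0 = sqrt(22)*0 = 0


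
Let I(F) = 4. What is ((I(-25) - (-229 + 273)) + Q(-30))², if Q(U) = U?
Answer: 4900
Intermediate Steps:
((I(-25) - (-229 + 273)) + Q(-30))² = ((4 - (-229 + 273)) - 30)² = ((4 - 1*44) - 30)² = ((4 - 44) - 30)² = (-40 - 30)² = (-70)² = 4900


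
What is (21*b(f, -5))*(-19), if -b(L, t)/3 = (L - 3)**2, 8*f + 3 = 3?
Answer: 10773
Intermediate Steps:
f = 0 (f = -3/8 + (1/8)*3 = -3/8 + 3/8 = 0)
b(L, t) = -3*(-3 + L)**2 (b(L, t) = -3*(L - 3)**2 = -3*(-3 + L)**2)
(21*b(f, -5))*(-19) = (21*(-3*(-3 + 0)**2))*(-19) = (21*(-3*(-3)**2))*(-19) = (21*(-3*9))*(-19) = (21*(-27))*(-19) = -567*(-19) = 10773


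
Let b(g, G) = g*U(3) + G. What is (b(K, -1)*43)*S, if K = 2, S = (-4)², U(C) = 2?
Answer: 2064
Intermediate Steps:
S = 16
b(g, G) = G + 2*g (b(g, G) = g*2 + G = 2*g + G = G + 2*g)
(b(K, -1)*43)*S = ((-1 + 2*2)*43)*16 = ((-1 + 4)*43)*16 = (3*43)*16 = 129*16 = 2064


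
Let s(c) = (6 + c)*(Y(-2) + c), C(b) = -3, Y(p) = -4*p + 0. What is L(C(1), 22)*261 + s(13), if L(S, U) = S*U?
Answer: -16827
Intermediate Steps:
Y(p) = -4*p
s(c) = (6 + c)*(8 + c) (s(c) = (6 + c)*(-4*(-2) + c) = (6 + c)*(8 + c))
L(C(1), 22)*261 + s(13) = -3*22*261 + (48 + 13**2 + 14*13) = -66*261 + (48 + 169 + 182) = -17226 + 399 = -16827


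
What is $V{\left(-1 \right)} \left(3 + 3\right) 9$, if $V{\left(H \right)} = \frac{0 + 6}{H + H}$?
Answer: $-162$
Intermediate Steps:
$V{\left(H \right)} = \frac{3}{H}$ ($V{\left(H \right)} = \frac{6}{2 H} = 6 \frac{1}{2 H} = \frac{3}{H}$)
$V{\left(-1 \right)} \left(3 + 3\right) 9 = \frac{3}{-1} \left(3 + 3\right) 9 = 3 \left(-1\right) 6 \cdot 9 = \left(-3\right) 6 \cdot 9 = \left(-18\right) 9 = -162$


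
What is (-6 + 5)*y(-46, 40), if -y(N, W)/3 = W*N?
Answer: -5520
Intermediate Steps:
y(N, W) = -3*N*W (y(N, W) = -3*W*N = -3*N*W)
(-6 + 5)*y(-46, 40) = (-6 + 5)*(-3*(-46)*40) = -1*5520 = -5520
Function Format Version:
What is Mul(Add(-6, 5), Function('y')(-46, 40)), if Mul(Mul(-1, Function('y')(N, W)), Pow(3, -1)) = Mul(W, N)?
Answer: -5520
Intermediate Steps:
Function('y')(N, W) = Mul(-3, N, W) (Function('y')(N, W) = Mul(-3, Mul(W, N)) = Mul(-3, Mul(N, W)) = Mul(-3, N, W))
Mul(Add(-6, 5), Function('y')(-46, 40)) = Mul(Add(-6, 5), Mul(-3, -46, 40)) = Mul(-1, 5520) = -5520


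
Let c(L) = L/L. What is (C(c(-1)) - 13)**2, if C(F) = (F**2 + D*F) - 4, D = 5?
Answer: 121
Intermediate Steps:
c(L) = 1
C(F) = -4 + F**2 + 5*F (C(F) = (F**2 + 5*F) - 4 = -4 + F**2 + 5*F)
(C(c(-1)) - 13)**2 = ((-4 + 1**2 + 5*1) - 13)**2 = ((-4 + 1 + 5) - 13)**2 = (2 - 13)**2 = (-11)**2 = 121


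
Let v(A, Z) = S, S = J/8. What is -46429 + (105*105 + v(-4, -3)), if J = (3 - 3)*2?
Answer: -35404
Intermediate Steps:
J = 0 (J = 0*2 = 0)
S = 0 (S = 0/8 = 0*(⅛) = 0)
v(A, Z) = 0
-46429 + (105*105 + v(-4, -3)) = -46429 + (105*105 + 0) = -46429 + (11025 + 0) = -46429 + 11025 = -35404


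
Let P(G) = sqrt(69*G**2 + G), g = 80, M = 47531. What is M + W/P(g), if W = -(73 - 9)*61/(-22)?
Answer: 47531 + 488*sqrt(27605)/303655 ≈ 47531.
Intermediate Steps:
P(G) = sqrt(G + 69*G**2)
W = 1952/11 (W = -64*61*(-1/22) = -64*(-61)/22 = -1*(-1952/11) = 1952/11 ≈ 177.45)
M + W/P(g) = 47531 + 1952/(11*(sqrt(80*(1 + 69*80)))) = 47531 + 1952/(11*(sqrt(80*(1 + 5520)))) = 47531 + 1952/(11*(sqrt(80*5521))) = 47531 + 1952/(11*(sqrt(441680))) = 47531 + 1952/(11*((4*sqrt(27605)))) = 47531 + 1952*(sqrt(27605)/110420)/11 = 47531 + 488*sqrt(27605)/303655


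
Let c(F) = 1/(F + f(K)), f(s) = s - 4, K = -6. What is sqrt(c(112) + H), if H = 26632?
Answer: sqrt(277079430)/102 ≈ 163.19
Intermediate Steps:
f(s) = -4 + s
c(F) = 1/(-10 + F) (c(F) = 1/(F + (-4 - 6)) = 1/(F - 10) = 1/(-10 + F))
sqrt(c(112) + H) = sqrt(1/(-10 + 112) + 26632) = sqrt(1/102 + 26632) = sqrt(2716465/102) = sqrt(277079430)/102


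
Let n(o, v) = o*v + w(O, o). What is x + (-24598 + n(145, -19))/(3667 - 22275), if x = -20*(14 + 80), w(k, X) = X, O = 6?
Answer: -4369479/2326 ≈ -1878.5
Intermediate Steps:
n(o, v) = o + o*v (n(o, v) = o*v + o = o + o*v)
x = -1880 (x = -20*94 = -1880)
x + (-24598 + n(145, -19))/(3667 - 22275) = -1880 + (-24598 + 145*(1 - 19))/(3667 - 22275) = -1880 + (-24598 + 145*(-18))/(-18608) = -1880 + (-24598 - 2610)*(-1/18608) = -1880 - 27208*(-1/18608) = -1880 + 3401/2326 = -4369479/2326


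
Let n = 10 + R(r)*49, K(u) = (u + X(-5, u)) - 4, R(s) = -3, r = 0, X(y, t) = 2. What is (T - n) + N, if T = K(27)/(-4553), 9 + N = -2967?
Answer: -12925992/4553 ≈ -2839.0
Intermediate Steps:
N = -2976 (N = -9 - 2967 = -2976)
K(u) = -2 + u (K(u) = (u + 2) - 4 = (2 + u) - 4 = -2 + u)
T = -25/4553 (T = (-2 + 27)/(-4553) = 25*(-1/4553) = -25/4553 ≈ -0.0054909)
n = -137 (n = 10 - 3*49 = 10 - 147 = -137)
(T - n) + N = (-25/4553 - 1*(-137)) - 2976 = (-25/4553 + 137) - 2976 = 623736/4553 - 2976 = -12925992/4553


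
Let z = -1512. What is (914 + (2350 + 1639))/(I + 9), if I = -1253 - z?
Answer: 4903/268 ≈ 18.295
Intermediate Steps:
I = 259 (I = -1253 - 1*(-1512) = -1253 + 1512 = 259)
(914 + (2350 + 1639))/(I + 9) = (914 + (2350 + 1639))/(259 + 9) = (914 + 3989)/268 = 4903*(1/268) = 4903/268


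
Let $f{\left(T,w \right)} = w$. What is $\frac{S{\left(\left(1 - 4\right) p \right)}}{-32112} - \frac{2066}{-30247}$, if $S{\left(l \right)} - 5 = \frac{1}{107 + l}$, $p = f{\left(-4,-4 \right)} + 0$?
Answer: $\frac{40187941}{589712796} \approx 0.068148$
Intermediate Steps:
$p = -4$ ($p = -4 + 0 = -4$)
$S{\left(l \right)} = 5 + \frac{1}{107 + l}$
$\frac{S{\left(\left(1 - 4\right) p \right)}}{-32112} - \frac{2066}{-30247} = \frac{\frac{1}{107 + \left(1 - 4\right) \left(-4\right)} \left(536 + 5 \left(1 - 4\right) \left(-4\right)\right)}{-32112} - \frac{2066}{-30247} = \frac{536 + 5 \left(\left(-3\right) \left(-4\right)\right)}{107 - -12} \left(- \frac{1}{32112}\right) - - \frac{2066}{30247} = \frac{536 + 5 \cdot 12}{107 + 12} \left(- \frac{1}{32112}\right) + \frac{2066}{30247} = \frac{536 + 60}{119} \left(- \frac{1}{32112}\right) + \frac{2066}{30247} = \frac{1}{119} \cdot 596 \left(- \frac{1}{32112}\right) + \frac{2066}{30247} = \frac{596}{119} \left(- \frac{1}{32112}\right) + \frac{2066}{30247} = - \frac{149}{955332} + \frac{2066}{30247} = \frac{40187941}{589712796}$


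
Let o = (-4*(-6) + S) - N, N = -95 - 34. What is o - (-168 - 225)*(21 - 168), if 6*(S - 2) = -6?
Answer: -57617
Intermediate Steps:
S = 1 (S = 2 + (⅙)*(-6) = 2 - 1 = 1)
N = -129
o = 154 (o = (-4*(-6) + 1) - 1*(-129) = (24 + 1) + 129 = 25 + 129 = 154)
o - (-168 - 225)*(21 - 168) = 154 - (-168 - 225)*(21 - 168) = 154 - (-393)*(-147) = 154 - 1*57771 = 154 - 57771 = -57617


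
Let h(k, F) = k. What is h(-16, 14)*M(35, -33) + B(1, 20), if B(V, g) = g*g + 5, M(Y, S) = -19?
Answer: 709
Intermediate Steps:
B(V, g) = 5 + g² (B(V, g) = g² + 5 = 5 + g²)
h(-16, 14)*M(35, -33) + B(1, 20) = -16*(-19) + (5 + 20²) = 304 + (5 + 400) = 304 + 405 = 709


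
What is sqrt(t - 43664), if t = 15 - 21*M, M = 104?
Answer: I*sqrt(45833) ≈ 214.09*I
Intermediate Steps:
t = -2169 (t = 15 - 21*104 = 15 - 2184 = -2169)
sqrt(t - 43664) = sqrt(-2169 - 43664) = sqrt(-45833) = I*sqrt(45833)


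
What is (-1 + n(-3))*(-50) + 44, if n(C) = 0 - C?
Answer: -56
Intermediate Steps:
n(C) = -C
(-1 + n(-3))*(-50) + 44 = (-1 - 1*(-3))*(-50) + 44 = (-1 + 3)*(-50) + 44 = 2*(-50) + 44 = -100 + 44 = -56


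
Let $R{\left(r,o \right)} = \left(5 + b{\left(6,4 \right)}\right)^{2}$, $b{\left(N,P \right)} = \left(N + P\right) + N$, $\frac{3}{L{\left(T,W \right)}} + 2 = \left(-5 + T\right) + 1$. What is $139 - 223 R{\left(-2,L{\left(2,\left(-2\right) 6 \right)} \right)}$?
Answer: $-98204$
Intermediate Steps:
$L{\left(T,W \right)} = \frac{3}{-6 + T}$ ($L{\left(T,W \right)} = \frac{3}{-2 + \left(\left(-5 + T\right) + 1\right)} = \frac{3}{-2 + \left(-4 + T\right)} = \frac{3}{-6 + T}$)
$b{\left(N,P \right)} = P + 2 N$
$R{\left(r,o \right)} = 441$ ($R{\left(r,o \right)} = \left(5 + \left(4 + 2 \cdot 6\right)\right)^{2} = \left(5 + \left(4 + 12\right)\right)^{2} = \left(5 + 16\right)^{2} = 21^{2} = 441$)
$139 - 223 R{\left(-2,L{\left(2,\left(-2\right) 6 \right)} \right)} = 139 - 98343 = -98204$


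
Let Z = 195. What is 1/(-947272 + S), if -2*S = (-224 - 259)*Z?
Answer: -2/1800359 ≈ -1.1109e-6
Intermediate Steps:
S = 94185/2 (S = -(-224 - 259)*195/2 = -(-483)*195/2 = -1/2*(-94185) = 94185/2 ≈ 47093.)
1/(-947272 + S) = 1/(-947272 + 94185/2) = 1/(-1800359/2) = -2/1800359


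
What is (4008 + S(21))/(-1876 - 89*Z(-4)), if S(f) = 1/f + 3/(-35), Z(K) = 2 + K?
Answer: -210418/89145 ≈ -2.3604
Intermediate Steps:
S(f) = -3/35 + 1/f (S(f) = 1/f + 3*(-1/35) = 1/f - 3/35 = -3/35 + 1/f)
(4008 + S(21))/(-1876 - 89*Z(-4)) = (4008 + (-3/35 + 1/21))/(-1876 - 89*(2 - 4)) = (4008 + (-3/35 + 1/21))/(-1876 - 89*(-2)) = (4008 - 4/105)/(-1876 + 178) = (420836/105)/(-1698) = (420836/105)*(-1/1698) = -210418/89145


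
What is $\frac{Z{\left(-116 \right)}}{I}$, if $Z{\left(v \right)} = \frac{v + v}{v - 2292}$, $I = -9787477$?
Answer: $- \frac{29}{2946030577} \approx -9.8438 \cdot 10^{-9}$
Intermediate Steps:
$Z{\left(v \right)} = \frac{2 v}{-2292 + v}$
$\frac{Z{\left(-116 \right)}}{I} = \frac{2 \left(-116\right) \frac{1}{-2292 - 116}}{-9787477} = 2 \left(-116\right) \frac{1}{-2408} \left(- \frac{1}{9787477}\right) = 2 \left(-116\right) \left(- \frac{1}{2408}\right) \left(- \frac{1}{9787477}\right) = \frac{29}{301} \left(- \frac{1}{9787477}\right) = - \frac{29}{2946030577}$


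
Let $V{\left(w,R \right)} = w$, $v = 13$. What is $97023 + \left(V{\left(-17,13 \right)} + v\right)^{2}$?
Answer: $97039$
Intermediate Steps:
$97023 + \left(V{\left(-17,13 \right)} + v\right)^{2} = 97023 + \left(-17 + 13\right)^{2} = 97023 + \left(-4\right)^{2} = 97023 + 16 = 97039$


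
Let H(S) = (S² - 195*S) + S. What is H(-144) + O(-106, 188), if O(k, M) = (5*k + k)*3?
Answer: 46764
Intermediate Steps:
H(S) = S² - 194*S
O(k, M) = 18*k (O(k, M) = (6*k)*3 = 18*k)
H(-144) + O(-106, 188) = -144*(-194 - 144) + 18*(-106) = -144*(-338) - 1908 = 48672 - 1908 = 46764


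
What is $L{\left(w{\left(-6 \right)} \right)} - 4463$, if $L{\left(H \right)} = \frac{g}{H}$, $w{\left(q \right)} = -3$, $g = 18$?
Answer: $-4469$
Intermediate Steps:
$L{\left(H \right)} = \frac{18}{H}$
$L{\left(w{\left(-6 \right)} \right)} - 4463 = \frac{18}{-3} - 4463 = 18 \left(- \frac{1}{3}\right) - 4463 = -6 - 4463 = -4469$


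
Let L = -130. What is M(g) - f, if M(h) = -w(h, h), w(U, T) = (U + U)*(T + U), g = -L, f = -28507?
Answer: -39093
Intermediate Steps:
g = 130 (g = -1*(-130) = 130)
w(U, T) = 2*U*(T + U) (w(U, T) = (2*U)*(T + U) = 2*U*(T + U))
M(h) = -4*h² (M(h) = -2*h*(h + h) = -2*h*2*h = -4*h²)
M(g) - f = -4*130² - 1*(-28507) = -4*16900 + 28507 = -67600 + 28507 = -39093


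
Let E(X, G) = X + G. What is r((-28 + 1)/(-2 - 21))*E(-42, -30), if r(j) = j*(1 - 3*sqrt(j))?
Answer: -1944/23 + 17496*sqrt(69)/529 ≈ 190.21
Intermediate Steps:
E(X, G) = G + X
r((-28 + 1)/(-2 - 21))*E(-42, -30) = ((-28 + 1)/(-2 - 21) - 3*81*sqrt(3)*(-1/(-2 - 21))**(3/2))*(-30 - 42) = (-27/(-23) - 3*81*sqrt(3)*(-1/(-23))**(3/2))*(-72) = (-27*(-1/23) - 3*81*sqrt(69)/529)*(-72) = (27/23 - 243*sqrt(69)/529)*(-72) = -1944/23 + 17496*sqrt(69)/529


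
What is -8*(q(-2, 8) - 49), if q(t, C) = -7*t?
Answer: 280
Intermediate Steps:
-8*(q(-2, 8) - 49) = -8*(-7*(-2) - 49) = -8*(14 - 49) = -8*(-35) = 280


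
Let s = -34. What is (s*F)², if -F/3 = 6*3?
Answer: 3370896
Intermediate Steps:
F = -54 (F = -18*3 = -3*18 = -54)
(s*F)² = (-34*(-54))² = 1836² = 3370896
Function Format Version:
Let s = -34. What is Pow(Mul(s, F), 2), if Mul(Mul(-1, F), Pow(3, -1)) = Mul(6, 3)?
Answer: 3370896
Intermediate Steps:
F = -54 (F = Mul(-3, Mul(6, 3)) = Mul(-3, 18) = -54)
Pow(Mul(s, F), 2) = Pow(Mul(-34, -54), 2) = Pow(1836, 2) = 3370896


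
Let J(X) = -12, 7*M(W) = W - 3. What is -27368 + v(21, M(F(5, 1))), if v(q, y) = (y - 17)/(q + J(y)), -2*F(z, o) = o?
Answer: -492659/18 ≈ -27370.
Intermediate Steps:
F(z, o) = -o/2
M(W) = -3/7 + W/7 (M(W) = (W - 3)/7 = (-3 + W)/7 = -3/7 + W/7)
v(q, y) = (-17 + y)/(-12 + q) (v(q, y) = (y - 17)/(q - 12) = (-17 + y)/(-12 + q))
-27368 + v(21, M(F(5, 1))) = -27368 + (-17 + (-3/7 + (-½*1)/7))/(-12 + 21) = -27368 + (-17 + (-3/7 + (⅐)*(-½)))/9 = -27368 + (-17 + (-3/7 - 1/14))/9 = -27368 + (-17 - ½)/9 = -27368 + (⅑)*(-35/2) = -27368 - 35/18 = -492659/18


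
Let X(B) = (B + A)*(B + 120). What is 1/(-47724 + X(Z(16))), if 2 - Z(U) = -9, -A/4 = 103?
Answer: -1/100255 ≈ -9.9746e-6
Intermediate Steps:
A = -412 (A = -4*103 = -412)
Z(U) = 11 (Z(U) = 2 - 1*(-9) = 2 + 9 = 11)
X(B) = (-412 + B)*(120 + B) (X(B) = (B - 412)*(B + 120) = (-412 + B)*(120 + B))
1/(-47724 + X(Z(16))) = 1/(-47724 + (-49440 + 11² - 292*11)) = 1/(-47724 + (-49440 + 121 - 3212)) = 1/(-47724 - 52531) = 1/(-100255) = -1/100255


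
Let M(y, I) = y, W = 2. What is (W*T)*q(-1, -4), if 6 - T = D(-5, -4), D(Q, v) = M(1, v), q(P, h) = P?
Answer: -10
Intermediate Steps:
D(Q, v) = 1
T = 5 (T = 6 - 1*1 = 6 - 1 = 5)
(W*T)*q(-1, -4) = (2*5)*(-1) = 10*(-1) = -10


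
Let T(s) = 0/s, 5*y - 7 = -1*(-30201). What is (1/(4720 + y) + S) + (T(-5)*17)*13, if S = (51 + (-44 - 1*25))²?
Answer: 17433797/53808 ≈ 324.00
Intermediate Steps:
y = 30208/5 (y = 7/5 + (-1*(-30201))/5 = 7/5 + (⅕)*30201 = 7/5 + 30201/5 = 30208/5 ≈ 6041.6)
T(s) = 0
S = 324 (S = (51 + (-44 - 25))² = (51 - 69)² = (-18)² = 324)
(1/(4720 + y) + S) + (T(-5)*17)*13 = (1/(4720 + 30208/5) + 324) + (0*17)*13 = (1/(53808/5) + 324) + 0*13 = (5/53808 + 324) + 0 = 17433797/53808 + 0 = 17433797/53808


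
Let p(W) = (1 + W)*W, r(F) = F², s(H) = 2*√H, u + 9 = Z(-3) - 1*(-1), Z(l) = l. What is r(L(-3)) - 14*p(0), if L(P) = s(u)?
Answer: -44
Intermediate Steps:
u = -11 (u = -9 + (-3 - 1*(-1)) = -9 + (-3 + 1) = -9 - 2 = -11)
L(P) = 2*I*√11 (L(P) = 2*√(-11) = 2*(I*√11) = 2*I*√11)
p(W) = W*(1 + W)
r(L(-3)) - 14*p(0) = (2*I*√11)² - 0*(1 + 0) = -44 - 0 = -44 - 14*0 = -44 + 0 = -44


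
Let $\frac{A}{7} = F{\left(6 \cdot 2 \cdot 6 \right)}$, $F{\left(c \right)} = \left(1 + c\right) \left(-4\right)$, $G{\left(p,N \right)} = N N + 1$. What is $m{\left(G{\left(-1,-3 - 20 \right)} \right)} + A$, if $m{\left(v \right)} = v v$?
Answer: $278856$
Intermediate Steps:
$G{\left(p,N \right)} = 1 + N^{2}$ ($G{\left(p,N \right)} = N^{2} + 1 = 1 + N^{2}$)
$F{\left(c \right)} = -4 - 4 c$
$m{\left(v \right)} = v^{2}$
$A = -2044$ ($A = 7 \left(-4 - 4 \cdot 6 \cdot 2 \cdot 6\right) = 7 \left(-4 - 4 \cdot 6 \cdot 12\right) = 7 \left(-4 - 288\right) = 7 \left(-292\right) = -2044$)
$m{\left(G{\left(-1,-3 - 20 \right)} \right)} + A = \left(1 + \left(-3 - 20\right)^{2}\right)^{2} - 2044 = \left(1 + \left(-23\right)^{2}\right)^{2} - 2044 = \left(1 + 529\right)^{2} - 2044 = 530^{2} - 2044 = 280900 - 2044 = 278856$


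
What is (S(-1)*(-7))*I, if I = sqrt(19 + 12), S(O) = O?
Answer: 7*sqrt(31) ≈ 38.974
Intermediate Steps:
I = sqrt(31) ≈ 5.5678
(S(-1)*(-7))*I = (-1*(-7))*sqrt(31) = 7*sqrt(31)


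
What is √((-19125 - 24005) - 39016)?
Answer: I*√82146 ≈ 286.61*I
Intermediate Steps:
√((-19125 - 24005) - 39016) = √(-43130 - 39016) = √(-82146) = I*√82146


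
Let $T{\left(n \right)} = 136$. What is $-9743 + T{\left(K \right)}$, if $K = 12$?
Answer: $-9607$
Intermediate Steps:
$-9743 + T{\left(K \right)} = -9743 + 136 = -9607$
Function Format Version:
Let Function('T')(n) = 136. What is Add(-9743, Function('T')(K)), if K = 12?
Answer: -9607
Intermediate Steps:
Add(-9743, Function('T')(K)) = Add(-9743, 136) = -9607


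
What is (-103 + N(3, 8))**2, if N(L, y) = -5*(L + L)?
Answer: 17689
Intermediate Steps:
N(L, y) = -10*L
(-103 + N(3, 8))**2 = (-103 - 10*3)**2 = (-103 - 30)**2 = (-133)**2 = 17689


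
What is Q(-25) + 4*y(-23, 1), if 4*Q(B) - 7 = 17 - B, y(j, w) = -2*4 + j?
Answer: -447/4 ≈ -111.75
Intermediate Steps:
y(j, w) = -8 + j
Q(B) = 6 - B/4 (Q(B) = 7/4 + (17 - B)/4 = 7/4 + (17/4 - B/4) = 6 - B/4)
Q(-25) + 4*y(-23, 1) = (6 - ¼*(-25)) + 4*(-8 - 23) = (6 + 25/4) + 4*(-31) = 49/4 - 124 = -447/4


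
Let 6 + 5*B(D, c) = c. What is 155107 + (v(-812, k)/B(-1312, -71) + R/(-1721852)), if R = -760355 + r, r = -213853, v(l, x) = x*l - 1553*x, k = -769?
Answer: 111523476126/3013241 ≈ 37011.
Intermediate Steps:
v(l, x) = -1553*x + l*x (v(l, x) = l*x - 1553*x = -1553*x + l*x)
B(D, c) = -6/5 + c/5
R = -974208 (R = -760355 - 213853 = -974208)
155107 + (v(-812, k)/B(-1312, -71) + R/(-1721852)) = 155107 + ((-769*(-1553 - 812))/(-6/5 + (⅕)*(-71)) - 974208/(-1721852)) = 155107 + ((-769*(-2365))/(-6/5 - 71/5) - 974208*(-1/1721852)) = 155107 + (1818685/(-77/5) + 243552/430463) = 155107 + (1818685*(-5/77) + 243552/430463) = 155107 + (-826675/7 + 243552/430463) = 155107 - 355851295661/3013241 = 111523476126/3013241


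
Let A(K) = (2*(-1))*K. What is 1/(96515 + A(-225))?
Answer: 1/96965 ≈ 1.0313e-5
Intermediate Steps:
A(K) = -2*K
1/(96515 + A(-225)) = 1/(96515 - 2*(-225)) = 1/(96515 + 450) = 1/96965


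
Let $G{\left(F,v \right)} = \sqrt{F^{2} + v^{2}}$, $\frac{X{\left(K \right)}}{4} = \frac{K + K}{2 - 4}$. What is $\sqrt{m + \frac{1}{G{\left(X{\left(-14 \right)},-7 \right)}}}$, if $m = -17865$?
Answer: $\frac{\sqrt{-3698501625 + 455 \sqrt{65}}}{455} \approx 133.66 i$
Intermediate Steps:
$X{\left(K \right)} = - 4 K$ ($X{\left(K \right)} = 4 \frac{K + K}{2 - 4} = 4 \frac{2 K}{-2} = 4 \cdot 2 K \left(- \frac{1}{2}\right) = 4 \left(- K\right) = - 4 K$)
$\sqrt{m + \frac{1}{G{\left(X{\left(-14 \right)},-7 \right)}}} = \sqrt{-17865 + \frac{1}{\sqrt{\left(\left(-4\right) \left(-14\right)\right)^{2} + \left(-7\right)^{2}}}} = \sqrt{-17865 + \frac{1}{\sqrt{56^{2} + 49}}} = \sqrt{-17865 + \frac{1}{\sqrt{3136 + 49}}} = \sqrt{-17865 + \frac{1}{\sqrt{3185}}} = \sqrt{-17865 + \frac{1}{7 \sqrt{65}}} = \sqrt{-17865 + \frac{\sqrt{65}}{455}}$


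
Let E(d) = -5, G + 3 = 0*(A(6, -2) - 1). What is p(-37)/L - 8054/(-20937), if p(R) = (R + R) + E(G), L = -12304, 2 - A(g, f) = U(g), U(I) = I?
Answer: 100750439/257608848 ≈ 0.39110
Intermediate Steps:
A(g, f) = 2 - g
G = -3 (G = -3 + 0*((2 - 1*6) - 1) = -3 + 0*((2 - 6) - 1) = -3 + 0*(-4 - 1) = -3 + 0*(-5) = -3 + 0 = -3)
p(R) = -5 + 2*R (p(R) = (R + R) - 5 = 2*R - 5 = -5 + 2*R)
p(-37)/L - 8054/(-20937) = (-5 + 2*(-37))/(-12304) - 8054/(-20937) = (-5 - 74)*(-1/12304) - 8054*(-1/20937) = -79*(-1/12304) + 8054/20937 = 79/12304 + 8054/20937 = 100750439/257608848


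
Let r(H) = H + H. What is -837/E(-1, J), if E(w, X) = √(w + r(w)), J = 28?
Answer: 279*I*√3 ≈ 483.24*I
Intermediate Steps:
r(H) = 2*H
E(w, X) = √3*√w (E(w, X) = √(w + 2*w) = √(3*w) = √3*√w)
-837/E(-1, J) = -837*(-I*√3/3) = -(-279)*I*√3 = 279*I*√3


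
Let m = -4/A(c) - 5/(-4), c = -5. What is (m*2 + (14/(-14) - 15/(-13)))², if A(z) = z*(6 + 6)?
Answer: 1181569/152100 ≈ 7.7684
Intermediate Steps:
A(z) = 12*z (A(z) = z*12 = 12*z)
m = 79/60 (m = -4/(12*(-5)) - 5/(-4) = -4/(-60) - 5*(-¼) = -4*(-1/60) + 5/4 = 1/15 + 5/4 = 79/60 ≈ 1.3167)
(m*2 + (14/(-14) - 15/(-13)))² = ((79/60)*2 + (14/(-14) - 15/(-13)))² = (79/30 + (14*(-1/14) - 15*(-1/13)))² = (79/30 + (-1 + 15/13))² = (79/30 + 2/13)² = (1087/390)² = 1181569/152100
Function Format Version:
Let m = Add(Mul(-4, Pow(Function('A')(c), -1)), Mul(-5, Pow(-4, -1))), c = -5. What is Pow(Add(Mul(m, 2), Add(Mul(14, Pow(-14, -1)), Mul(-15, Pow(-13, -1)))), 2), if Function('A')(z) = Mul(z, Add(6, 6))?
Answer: Rational(1181569, 152100) ≈ 7.7684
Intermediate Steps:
Function('A')(z) = Mul(12, z) (Function('A')(z) = Mul(z, 12) = Mul(12, z))
m = Rational(79, 60) (m = Add(Mul(-4, Pow(Mul(12, -5), -1)), Mul(-5, Pow(-4, -1))) = Add(Mul(-4, Pow(-60, -1)), Mul(-5, Rational(-1, 4))) = Add(Mul(-4, Rational(-1, 60)), Rational(5, 4)) = Add(Rational(1, 15), Rational(5, 4)) = Rational(79, 60) ≈ 1.3167)
Pow(Add(Mul(m, 2), Add(Mul(14, Pow(-14, -1)), Mul(-15, Pow(-13, -1)))), 2) = Pow(Add(Mul(Rational(79, 60), 2), Add(Mul(14, Pow(-14, -1)), Mul(-15, Pow(-13, -1)))), 2) = Pow(Add(Rational(79, 30), Add(Mul(14, Rational(-1, 14)), Mul(-15, Rational(-1, 13)))), 2) = Pow(Add(Rational(79, 30), Add(-1, Rational(15, 13))), 2) = Pow(Add(Rational(79, 30), Rational(2, 13)), 2) = Pow(Rational(1087, 390), 2) = Rational(1181569, 152100)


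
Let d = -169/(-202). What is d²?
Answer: 28561/40804 ≈ 0.69996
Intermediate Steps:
d = 169/202 (d = -169*(-1/202) = 169/202 ≈ 0.83663)
d² = (169/202)² = 28561/40804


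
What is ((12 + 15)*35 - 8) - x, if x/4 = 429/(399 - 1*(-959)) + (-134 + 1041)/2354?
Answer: 746592899/799183 ≈ 934.20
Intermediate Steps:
x = 2241572/799183 (x = 4*(429/(399 - 1*(-959)) + (-134 + 1041)/2354) = 4*(429/(399 + 959) + 907*(1/2354)) = 4*(429/1358 + 907/2354) = 4*(560393/799183) = 2241572/799183 ≈ 2.8048)
((12 + 15)*35 - 8) - x = ((12 + 15)*35 - 8) - 1*2241572/799183 = (27*35 - 8) - 2241572/799183 = (945 - 8) - 2241572/799183 = 937 - 2241572/799183 = 746592899/799183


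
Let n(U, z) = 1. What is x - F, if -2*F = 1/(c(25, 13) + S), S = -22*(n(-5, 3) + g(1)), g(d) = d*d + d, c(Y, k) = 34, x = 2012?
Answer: 128767/64 ≈ 2012.0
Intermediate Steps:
g(d) = d + d² (g(d) = d² + d = d + d²)
S = -66 (S = -22*(1 + 1*(1 + 1)) = -22*(1 + 1*2) = -22*(1 + 2) = -22*3 = -66)
F = 1/64 (F = -1/(2*(34 - 66)) = -½/(-32) = -½*(-1/32) = 1/64 ≈ 0.015625)
x - F = 2012 - 1*1/64 = 2012 - 1/64 = 128767/64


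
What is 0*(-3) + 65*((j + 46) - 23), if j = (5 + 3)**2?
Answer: 5655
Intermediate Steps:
j = 64 (j = 8**2 = 64)
0*(-3) + 65*((j + 46) - 23) = 0*(-3) + 65*((64 + 46) - 23) = 0 + 65*(110 - 23) = 0 + 65*87 = 0 + 5655 = 5655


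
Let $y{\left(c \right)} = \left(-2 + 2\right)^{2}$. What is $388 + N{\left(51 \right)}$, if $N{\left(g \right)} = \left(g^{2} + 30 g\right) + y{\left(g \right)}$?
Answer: $4519$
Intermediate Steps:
$y{\left(c \right)} = 0$ ($y{\left(c \right)} = 0^{2} = 0$)
$N{\left(g \right)} = g^{2} + 30 g$ ($N{\left(g \right)} = \left(g^{2} + 30 g\right) + 0 = g^{2} + 30 g$)
$388 + N{\left(51 \right)} = 388 + 51 \left(30 + 51\right) = 388 + 51 \cdot 81 = 388 + 4131 = 4519$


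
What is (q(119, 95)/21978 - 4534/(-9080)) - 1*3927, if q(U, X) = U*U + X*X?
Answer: -195840721337/49890060 ≈ -3925.4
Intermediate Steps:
q(U, X) = U**2 + X**2
(q(119, 95)/21978 - 4534/(-9080)) - 1*3927 = ((119**2 + 95**2)/21978 - 4534/(-9080)) - 1*3927 = ((14161 + 9025)*(1/21978) - 4534*(-1/9080)) - 3927 = (23186*(1/21978) + 2267/4540) - 3927 = (11593/10989 + 2267/4540) - 3927 = 77544283/49890060 - 3927 = -195840721337/49890060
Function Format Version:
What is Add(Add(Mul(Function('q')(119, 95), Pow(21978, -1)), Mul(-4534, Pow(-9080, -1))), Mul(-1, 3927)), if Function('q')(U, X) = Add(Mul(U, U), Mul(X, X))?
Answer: Rational(-195840721337, 49890060) ≈ -3925.4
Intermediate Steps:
Function('q')(U, X) = Add(Pow(U, 2), Pow(X, 2))
Add(Add(Mul(Function('q')(119, 95), Pow(21978, -1)), Mul(-4534, Pow(-9080, -1))), Mul(-1, 3927)) = Add(Add(Mul(Add(Pow(119, 2), Pow(95, 2)), Pow(21978, -1)), Mul(-4534, Pow(-9080, -1))), Mul(-1, 3927)) = Add(Add(Mul(Add(14161, 9025), Rational(1, 21978)), Mul(-4534, Rational(-1, 9080))), -3927) = Add(Add(Mul(23186, Rational(1, 21978)), Rational(2267, 4540)), -3927) = Add(Add(Rational(11593, 10989), Rational(2267, 4540)), -3927) = Add(Rational(77544283, 49890060), -3927) = Rational(-195840721337, 49890060)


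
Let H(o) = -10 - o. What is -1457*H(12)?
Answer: 32054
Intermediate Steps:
-1457*H(12) = -1457*(-10 - 1*12) = -1457*(-10 - 12) = -1457*(-22) = 32054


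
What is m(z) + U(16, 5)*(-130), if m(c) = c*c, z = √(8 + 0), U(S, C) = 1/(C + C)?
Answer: -5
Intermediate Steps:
U(S, C) = 1/(2*C)
z = 2*√2 (z = √8 = 2*√2 ≈ 2.8284)
m(c) = c²
m(z) + U(16, 5)*(-130) = (2*√2)² + ((½)/5)*(-130) = 8 + ((½)*(⅕))*(-130) = 8 + (⅒)*(-130) = 8 - 13 = -5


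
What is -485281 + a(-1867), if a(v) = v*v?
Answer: 3000408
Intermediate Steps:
a(v) = v**2
-485281 + a(-1867) = -485281 + (-1867)**2 = -485281 + 3485689 = 3000408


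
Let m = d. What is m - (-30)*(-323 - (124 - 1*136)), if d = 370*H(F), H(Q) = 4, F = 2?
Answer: -7850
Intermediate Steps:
d = 1480 (d = 370*4 = 1480)
m = 1480
m - (-30)*(-323 - (124 - 1*136)) = 1480 - (-30)*(-323 - (124 - 1*136)) = 1480 - (-30)*(-323 - (124 - 136)) = 1480 - (-30)*(-323 - 1*(-12)) = 1480 - (-30)*(-323 + 12) = 1480 - (-30)*(-311) = 1480 - 1*9330 = 1480 - 9330 = -7850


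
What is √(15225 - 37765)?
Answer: 14*I*√115 ≈ 150.13*I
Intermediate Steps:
√(15225 - 37765) = √(-22540) = 14*I*√115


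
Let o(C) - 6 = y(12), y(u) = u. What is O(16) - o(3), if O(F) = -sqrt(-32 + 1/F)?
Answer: -18 - I*sqrt(511)/4 ≈ -18.0 - 5.6513*I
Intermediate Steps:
o(C) = 18 (o(C) = 6 + 12 = 18)
O(16) - o(3) = -sqrt(-32 + 1/16) - 1*18 = -sqrt(-32 + 1/16) - 18 = -sqrt(-511/16) - 18 = -I*sqrt(511)/4 - 18 = -18 - I*sqrt(511)/4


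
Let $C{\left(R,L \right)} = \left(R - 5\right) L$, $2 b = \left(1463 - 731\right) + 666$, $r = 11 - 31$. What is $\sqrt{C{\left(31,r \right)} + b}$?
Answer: $\sqrt{179} \approx 13.379$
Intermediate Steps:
$r = -20$ ($r = 11 - 31 = -20$)
$b = 699$ ($b = \frac{\left(1463 - 731\right) + 666}{2} = \frac{732 + 666}{2} = \frac{1}{2} \cdot 1398 = 699$)
$C{\left(R,L \right)} = L \left(-5 + R\right)$ ($C{\left(R,L \right)} = \left(-5 + R\right) L = L \left(-5 + R\right)$)
$\sqrt{C{\left(31,r \right)} + b} = \sqrt{- 20 \left(-5 + 31\right) + 699} = \sqrt{\left(-20\right) 26 + 699} = \sqrt{-520 + 699} = \sqrt{179}$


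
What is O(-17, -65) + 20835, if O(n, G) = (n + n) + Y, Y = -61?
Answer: 20740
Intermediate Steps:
O(n, G) = -61 + 2*n (O(n, G) = (n + n) - 61 = 2*n - 61 = -61 + 2*n)
O(-17, -65) + 20835 = (-61 + 2*(-17)) + 20835 = (-61 - 34) + 20835 = -95 + 20835 = 20740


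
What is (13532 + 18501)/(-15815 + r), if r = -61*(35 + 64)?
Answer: -32033/21854 ≈ -1.4658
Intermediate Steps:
r = -6039 (r = -61*99 = -6039)
(13532 + 18501)/(-15815 + r) = (13532 + 18501)/(-15815 - 6039) = 32033/(-21854) = 32033*(-1/21854) = -32033/21854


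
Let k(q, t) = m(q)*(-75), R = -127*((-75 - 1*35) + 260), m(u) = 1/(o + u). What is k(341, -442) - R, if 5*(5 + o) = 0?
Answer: 2133575/112 ≈ 19050.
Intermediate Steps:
o = -5 (o = -5 + (⅕)*0 = -5 + 0 = -5)
m(u) = 1/(-5 + u)
R = -19050 (R = -127*((-75 - 35) + 260) = -127*(-110 + 260) = -127*150 = -19050)
k(q, t) = -75/(-5 + q)
k(341, -442) - R = -75/(-5 + 341) - 1*(-19050) = -75/336 + 19050 = -75*1/336 + 19050 = -25/112 + 19050 = 2133575/112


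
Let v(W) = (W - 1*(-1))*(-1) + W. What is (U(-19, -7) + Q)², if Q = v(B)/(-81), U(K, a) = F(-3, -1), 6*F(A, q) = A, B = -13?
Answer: 6241/26244 ≈ 0.23781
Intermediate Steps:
F(A, q) = A/6
v(W) = -1 (v(W) = (W + 1)*(-1) + W = (1 + W)*(-1) + W = (-1 - W) + W = -1)
U(K, a) = -½ (U(K, a) = (⅙)*(-3) = -½)
Q = 1/81 (Q = -1/(-81) = -1*(-1/81) = 1/81 ≈ 0.012346)
(U(-19, -7) + Q)² = (-½ + 1/81)² = (-79/162)² = 6241/26244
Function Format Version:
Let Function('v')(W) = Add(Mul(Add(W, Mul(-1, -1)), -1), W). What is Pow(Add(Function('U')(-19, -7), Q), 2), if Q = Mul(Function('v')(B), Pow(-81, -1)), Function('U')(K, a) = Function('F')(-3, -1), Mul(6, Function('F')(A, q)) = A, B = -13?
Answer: Rational(6241, 26244) ≈ 0.23781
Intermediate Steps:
Function('F')(A, q) = Mul(Rational(1, 6), A)
Function('v')(W) = -1 (Function('v')(W) = Add(Mul(Add(W, 1), -1), W) = Add(Mul(Add(1, W), -1), W) = Add(Add(-1, Mul(-1, W)), W) = -1)
Function('U')(K, a) = Rational(-1, 2) (Function('U')(K, a) = Mul(Rational(1, 6), -3) = Rational(-1, 2))
Q = Rational(1, 81) (Q = Mul(-1, Pow(-81, -1)) = Mul(-1, Rational(-1, 81)) = Rational(1, 81) ≈ 0.012346)
Pow(Add(Function('U')(-19, -7), Q), 2) = Pow(Add(Rational(-1, 2), Rational(1, 81)), 2) = Pow(Rational(-79, 162), 2) = Rational(6241, 26244)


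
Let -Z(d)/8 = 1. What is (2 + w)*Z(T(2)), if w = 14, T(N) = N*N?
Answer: -128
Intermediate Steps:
T(N) = N²
Z(d) = -8 (Z(d) = -8*1 = -8)
(2 + w)*Z(T(2)) = (2 + 14)*(-8) = 16*(-8) = -128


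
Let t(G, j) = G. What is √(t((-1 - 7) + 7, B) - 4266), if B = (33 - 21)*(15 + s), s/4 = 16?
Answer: I*√4267 ≈ 65.322*I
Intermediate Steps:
s = 64 (s = 4*16 = 64)
B = 948 (B = (33 - 21)*(15 + 64) = 12*79 = 948)
√(t((-1 - 7) + 7, B) - 4266) = √(((-1 - 7) + 7) - 4266) = √((-8 + 7) - 4266) = √(-1 - 4266) = √(-4267) = I*√4267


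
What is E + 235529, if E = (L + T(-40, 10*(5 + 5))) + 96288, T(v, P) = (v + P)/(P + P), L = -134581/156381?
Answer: 518897866103/1563810 ≈ 3.3182e+5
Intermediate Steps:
L = -134581/156381 (L = -134581*1/156381 = -134581/156381 ≈ -0.86060)
T(v, P) = (P + v)/(2*P) (T(v, P) = (P + v)/((2*P)) = (P + v)*(1/(2*P)) = (P + v)/(2*P))
E = 150575260613/1563810 (E = (-134581/156381 + (10*(5 + 5) - 40)/(2*((10*(5 + 5))))) + 96288 = (-134581/156381 + (10*10 - 40)/(2*((10*10)))) + 96288 = (-134581/156381 + (1/2)*(100 - 40)/100) + 96288 = (-134581/156381 + (1/2)*(1/100)*60) + 96288 = (-134581/156381 + 3/10) + 96288 = -876667/1563810 + 96288 = 150575260613/1563810 ≈ 96288.)
E + 235529 = 150575260613/1563810 + 235529 = 518897866103/1563810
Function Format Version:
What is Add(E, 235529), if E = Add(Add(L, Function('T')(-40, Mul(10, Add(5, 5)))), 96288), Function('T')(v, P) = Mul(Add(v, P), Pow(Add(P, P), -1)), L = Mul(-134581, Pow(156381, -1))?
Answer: Rational(518897866103, 1563810) ≈ 3.3182e+5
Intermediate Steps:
L = Rational(-134581, 156381) (L = Mul(-134581, Rational(1, 156381)) = Rational(-134581, 156381) ≈ -0.86060)
Function('T')(v, P) = Mul(Rational(1, 2), Pow(P, -1), Add(P, v)) (Function('T')(v, P) = Mul(Add(P, v), Pow(Mul(2, P), -1)) = Mul(Add(P, v), Mul(Rational(1, 2), Pow(P, -1))) = Mul(Rational(1, 2), Pow(P, -1), Add(P, v)))
E = Rational(150575260613, 1563810) (E = Add(Add(Rational(-134581, 156381), Mul(Rational(1, 2), Pow(Mul(10, Add(5, 5)), -1), Add(Mul(10, Add(5, 5)), -40))), 96288) = Add(Add(Rational(-134581, 156381), Mul(Rational(1, 2), Pow(Mul(10, 10), -1), Add(Mul(10, 10), -40))), 96288) = Add(Add(Rational(-134581, 156381), Mul(Rational(1, 2), Pow(100, -1), Add(100, -40))), 96288) = Add(Add(Rational(-134581, 156381), Mul(Rational(1, 2), Rational(1, 100), 60)), 96288) = Add(Add(Rational(-134581, 156381), Rational(3, 10)), 96288) = Add(Rational(-876667, 1563810), 96288) = Rational(150575260613, 1563810) ≈ 96288.)
Add(E, 235529) = Add(Rational(150575260613, 1563810), 235529) = Rational(518897866103, 1563810)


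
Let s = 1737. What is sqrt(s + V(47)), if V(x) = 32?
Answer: sqrt(1769) ≈ 42.059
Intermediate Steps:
sqrt(s + V(47)) = sqrt(1737 + 32) = sqrt(1769)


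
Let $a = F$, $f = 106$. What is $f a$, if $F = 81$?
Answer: $8586$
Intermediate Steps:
$a = 81$
$f a = 106 \cdot 81 = 8586$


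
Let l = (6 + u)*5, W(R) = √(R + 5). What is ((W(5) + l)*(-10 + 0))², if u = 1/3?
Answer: 911500/9 + 19000*√10/3 ≈ 1.2131e+5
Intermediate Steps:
u = ⅓ ≈ 0.33333
W(R) = √(5 + R)
l = 95/3 (l = (6 + ⅓)*5 = (19/3)*5 = 95/3 ≈ 31.667)
((W(5) + l)*(-10 + 0))² = ((√(5 + 5) + 95/3)*(-10 + 0))² = ((√10 + 95/3)*(-10))² = ((95/3 + √10)*(-10))² = (-950/3 - 10*√10)²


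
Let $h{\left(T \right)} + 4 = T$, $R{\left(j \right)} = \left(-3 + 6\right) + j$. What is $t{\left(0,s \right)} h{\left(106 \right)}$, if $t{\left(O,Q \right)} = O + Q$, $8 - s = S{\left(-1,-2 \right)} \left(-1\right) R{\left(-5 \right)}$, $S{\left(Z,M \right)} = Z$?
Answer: $1020$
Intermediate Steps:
$R{\left(j \right)} = 3 + j$
$h{\left(T \right)} = -4 + T$
$s = 10$ ($s = 8 - \left(-1\right) \left(-1\right) \left(3 - 5\right) = 8 - 1 \left(-2\right) = 8 - -2 = 8 + 2 = 10$)
$t{\left(0,s \right)} h{\left(106 \right)} = \left(0 + 10\right) \left(-4 + 106\right) = 10 \cdot 102 = 1020$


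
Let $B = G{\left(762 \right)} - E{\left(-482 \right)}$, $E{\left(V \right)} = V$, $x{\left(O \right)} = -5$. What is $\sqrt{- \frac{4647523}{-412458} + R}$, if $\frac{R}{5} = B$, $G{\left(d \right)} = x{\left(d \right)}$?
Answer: $\frac{\sqrt{407656928248674}}{412458} \approx 48.952$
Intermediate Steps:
$G{\left(d \right)} = -5$
$B = 477$ ($B = -5 - -482 = -5 + 482 = 477$)
$R = 2385$ ($R = 5 \cdot 477 = 2385$)
$\sqrt{- \frac{4647523}{-412458} + R} = \sqrt{- \frac{4647523}{-412458} + 2385} = \sqrt{\left(-4647523\right) \left(- \frac{1}{412458}\right) + 2385} = \sqrt{\frac{4647523}{412458} + 2385} = \sqrt{\frac{988359853}{412458}} = \frac{\sqrt{407656928248674}}{412458}$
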